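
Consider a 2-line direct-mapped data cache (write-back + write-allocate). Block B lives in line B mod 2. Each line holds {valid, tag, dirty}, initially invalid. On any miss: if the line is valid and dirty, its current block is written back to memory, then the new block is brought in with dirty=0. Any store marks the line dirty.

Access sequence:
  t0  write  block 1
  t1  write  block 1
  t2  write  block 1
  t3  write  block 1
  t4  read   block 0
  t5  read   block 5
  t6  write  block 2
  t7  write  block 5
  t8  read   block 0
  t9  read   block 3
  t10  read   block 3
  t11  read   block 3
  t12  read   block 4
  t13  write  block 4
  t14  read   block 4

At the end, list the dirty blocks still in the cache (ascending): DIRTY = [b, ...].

0: W B1 -> L1 miss  d=D]
1: W B1 -> L1 hit  d=D]
2: W B1 -> L1 hit  d=D]
3: W B1 -> L1 hit  d=D]
4: R B0 -> L0 miss  d=-]
5: R B5 -> L1 miss wb->B1  d=-]
6: W B2 -> L0 miss  d=D]
7: W B5 -> L1 hit  d=D]
8: R B0 -> L0 miss wb->B2  d=-]
9: R B3 -> L1 miss wb->B5  d=-]
10: R B3 -> L1 hit  d=-]
11: R B3 -> L1 hit  d=-]
12: R B4 -> L0 miss  d=-]
13: W B4 -> L0 hit  d=D]
14: R B4 -> L0 hit  d=D]

DIRTY = [4]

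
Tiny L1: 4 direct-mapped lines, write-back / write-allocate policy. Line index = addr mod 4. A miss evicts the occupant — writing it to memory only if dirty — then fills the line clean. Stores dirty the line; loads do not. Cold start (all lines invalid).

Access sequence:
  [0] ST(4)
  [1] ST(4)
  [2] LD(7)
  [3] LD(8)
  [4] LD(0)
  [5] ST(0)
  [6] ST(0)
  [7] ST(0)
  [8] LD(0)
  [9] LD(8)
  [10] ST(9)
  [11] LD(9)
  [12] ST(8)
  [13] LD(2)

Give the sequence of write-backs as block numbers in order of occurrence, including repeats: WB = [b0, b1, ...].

0: W B4 -> L0 miss  d=D]
1: W B4 -> L0 hit  d=D]
2: R B7 -> L3 miss  d=-]
3: R B8 -> L0 miss wb->B4  d=-]
4: R B0 -> L0 miss  d=-]
5: W B0 -> L0 hit  d=D]
6: W B0 -> L0 hit  d=D]
7: W B0 -> L0 hit  d=D]
8: R B0 -> L0 hit  d=D]
9: R B8 -> L0 miss wb->B0  d=-]
10: W B9 -> L1 miss  d=D]
11: R B9 -> L1 hit  d=D]
12: W B8 -> L0 hit  d=D]
13: R B2 -> L2 miss  d=-]

WB = [4, 0]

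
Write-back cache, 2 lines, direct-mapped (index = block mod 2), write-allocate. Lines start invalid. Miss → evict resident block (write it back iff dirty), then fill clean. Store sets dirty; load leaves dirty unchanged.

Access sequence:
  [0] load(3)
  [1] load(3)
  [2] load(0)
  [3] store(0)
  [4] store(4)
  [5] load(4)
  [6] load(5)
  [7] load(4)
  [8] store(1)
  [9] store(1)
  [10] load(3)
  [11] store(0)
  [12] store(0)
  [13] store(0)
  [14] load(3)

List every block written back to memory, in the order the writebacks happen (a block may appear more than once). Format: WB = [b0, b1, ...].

WB = [0, 1, 4]

  0 | R B3 → L1 miss [-]
  1 | R B3 → L1 hit [-]
  2 | R B0 → L0 miss [-]
  3 | W B0 → L0 hit [D]
  4 | W B4 → L0 miss wb→B0 [D]
  5 | R B4 → L0 hit [D]
  6 | R B5 → L1 miss [-]
  7 | R B4 → L0 hit [D]
  8 | W B1 → L1 miss [D]
  9 | W B1 → L1 hit [D]
  10 | R B3 → L1 miss wb→B1 [-]
  11 | W B0 → L0 miss wb→B4 [D]
  12 | W B0 → L0 hit [D]
  13 | W B0 → L0 hit [D]
  14 | R B3 → L1 hit [-]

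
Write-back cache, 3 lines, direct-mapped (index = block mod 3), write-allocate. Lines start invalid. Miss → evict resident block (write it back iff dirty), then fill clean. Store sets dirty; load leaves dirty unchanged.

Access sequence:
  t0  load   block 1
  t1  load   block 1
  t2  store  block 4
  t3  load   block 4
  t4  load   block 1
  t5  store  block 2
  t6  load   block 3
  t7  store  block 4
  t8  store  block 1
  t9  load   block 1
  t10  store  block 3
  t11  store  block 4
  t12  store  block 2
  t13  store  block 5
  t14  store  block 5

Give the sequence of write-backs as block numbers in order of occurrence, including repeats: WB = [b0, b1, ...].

  0 | R B1 → L1 miss [-]
  1 | R B1 → L1 hit [-]
  2 | W B4 → L1 miss [D]
  3 | R B4 → L1 hit [D]
  4 | R B1 → L1 miss wb→B4 [-]
  5 | W B2 → L2 miss [D]
  6 | R B3 → L0 miss [-]
  7 | W B4 → L1 miss [D]
  8 | W B1 → L1 miss wb→B4 [D]
  9 | R B1 → L1 hit [D]
  10 | W B3 → L0 hit [D]
  11 | W B4 → L1 miss wb→B1 [D]
  12 | W B2 → L2 hit [D]
  13 | W B5 → L2 miss wb→B2 [D]
  14 | W B5 → L2 hit [D]

WB = [4, 4, 1, 2]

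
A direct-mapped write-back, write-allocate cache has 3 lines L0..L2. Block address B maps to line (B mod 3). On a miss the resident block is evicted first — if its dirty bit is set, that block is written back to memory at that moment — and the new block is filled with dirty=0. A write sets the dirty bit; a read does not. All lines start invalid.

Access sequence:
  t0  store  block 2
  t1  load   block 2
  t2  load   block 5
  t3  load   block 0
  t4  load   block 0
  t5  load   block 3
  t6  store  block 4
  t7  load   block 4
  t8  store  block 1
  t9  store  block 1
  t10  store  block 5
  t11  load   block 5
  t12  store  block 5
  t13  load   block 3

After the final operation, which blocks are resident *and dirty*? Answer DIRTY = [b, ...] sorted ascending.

  0 | W B2 → L2 miss [D]
  1 | R B2 → L2 hit [D]
  2 | R B5 → L2 miss wb→B2 [-]
  3 | R B0 → L0 miss [-]
  4 | R B0 → L0 hit [-]
  5 | R B3 → L0 miss [-]
  6 | W B4 → L1 miss [D]
  7 | R B4 → L1 hit [D]
  8 | W B1 → L1 miss wb→B4 [D]
  9 | W B1 → L1 hit [D]
  10 | W B5 → L2 hit [D]
  11 | R B5 → L2 hit [D]
  12 | W B5 → L2 hit [D]
  13 | R B3 → L0 hit [-]

DIRTY = [1, 5]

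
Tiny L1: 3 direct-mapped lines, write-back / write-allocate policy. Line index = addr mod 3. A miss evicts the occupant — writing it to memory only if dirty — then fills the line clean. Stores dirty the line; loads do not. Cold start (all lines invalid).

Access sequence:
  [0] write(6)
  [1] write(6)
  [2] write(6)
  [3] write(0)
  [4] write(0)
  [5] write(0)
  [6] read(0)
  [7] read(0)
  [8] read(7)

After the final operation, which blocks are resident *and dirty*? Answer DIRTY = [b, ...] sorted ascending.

0: W B6 → L0 miss [D]
1: W B6 → L0 hit [D]
2: W B6 → L0 hit [D]
3: W B0 → L0 miss wb→B6 [D]
4: W B0 → L0 hit [D]
5: W B0 → L0 hit [D]
6: R B0 → L0 hit [D]
7: R B0 → L0 hit [D]
8: R B7 → L1 miss [-]

DIRTY = [0]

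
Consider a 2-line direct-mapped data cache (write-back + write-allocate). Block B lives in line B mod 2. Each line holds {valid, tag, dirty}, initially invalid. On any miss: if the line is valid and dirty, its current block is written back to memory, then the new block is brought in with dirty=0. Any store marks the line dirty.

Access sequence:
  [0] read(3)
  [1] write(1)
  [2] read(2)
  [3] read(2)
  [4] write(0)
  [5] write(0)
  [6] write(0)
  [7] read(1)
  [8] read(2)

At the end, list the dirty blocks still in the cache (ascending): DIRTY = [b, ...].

DIRTY = [1]

  0 | R B3 → L1 miss [-]
  1 | W B1 → L1 miss [D]
  2 | R B2 → L0 miss [-]
  3 | R B2 → L0 hit [-]
  4 | W B0 → L0 miss [D]
  5 | W B0 → L0 hit [D]
  6 | W B0 → L0 hit [D]
  7 | R B1 → L1 hit [D]
  8 | R B2 → L0 miss wb→B0 [-]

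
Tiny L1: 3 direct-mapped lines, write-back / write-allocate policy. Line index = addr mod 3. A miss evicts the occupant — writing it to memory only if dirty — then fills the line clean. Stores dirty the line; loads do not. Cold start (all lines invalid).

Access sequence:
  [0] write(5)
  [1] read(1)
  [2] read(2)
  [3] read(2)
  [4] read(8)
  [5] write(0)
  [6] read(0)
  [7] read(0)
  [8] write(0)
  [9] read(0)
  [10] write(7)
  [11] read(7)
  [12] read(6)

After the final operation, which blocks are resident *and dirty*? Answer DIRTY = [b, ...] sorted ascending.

  0 | W B5 → L2 miss [D]
  1 | R B1 → L1 miss [-]
  2 | R B2 → L2 miss wb→B5 [-]
  3 | R B2 → L2 hit [-]
  4 | R B8 → L2 miss [-]
  5 | W B0 → L0 miss [D]
  6 | R B0 → L0 hit [D]
  7 | R B0 → L0 hit [D]
  8 | W B0 → L0 hit [D]
  9 | R B0 → L0 hit [D]
  10 | W B7 → L1 miss [D]
  11 | R B7 → L1 hit [D]
  12 | R B6 → L0 miss wb→B0 [-]

DIRTY = [7]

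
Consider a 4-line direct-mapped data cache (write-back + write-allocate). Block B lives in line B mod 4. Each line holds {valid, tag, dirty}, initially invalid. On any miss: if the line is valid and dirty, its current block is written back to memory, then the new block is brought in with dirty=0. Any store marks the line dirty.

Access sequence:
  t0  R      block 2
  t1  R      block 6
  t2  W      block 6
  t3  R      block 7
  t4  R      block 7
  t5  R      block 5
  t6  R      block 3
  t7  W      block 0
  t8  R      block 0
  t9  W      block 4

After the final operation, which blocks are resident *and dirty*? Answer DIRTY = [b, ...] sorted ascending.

0: R B2 → L2 miss [-]
1: R B6 → L2 miss [-]
2: W B6 → L2 hit [D]
3: R B7 → L3 miss [-]
4: R B7 → L3 hit [-]
5: R B5 → L1 miss [-]
6: R B3 → L3 miss [-]
7: W B0 → L0 miss [D]
8: R B0 → L0 hit [D]
9: W B4 → L0 miss wb→B0 [D]

DIRTY = [4, 6]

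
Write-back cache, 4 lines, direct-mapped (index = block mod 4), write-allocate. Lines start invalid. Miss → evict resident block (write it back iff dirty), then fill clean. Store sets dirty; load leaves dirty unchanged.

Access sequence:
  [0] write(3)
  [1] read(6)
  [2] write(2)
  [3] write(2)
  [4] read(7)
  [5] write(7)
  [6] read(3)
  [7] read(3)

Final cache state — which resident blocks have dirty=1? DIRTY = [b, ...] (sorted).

0: W B3 -> L3 miss  d=D]
1: R B6 -> L2 miss  d=-]
2: W B2 -> L2 miss  d=D]
3: W B2 -> L2 hit  d=D]
4: R B7 -> L3 miss wb->B3  d=-]
5: W B7 -> L3 hit  d=D]
6: R B3 -> L3 miss wb->B7  d=-]
7: R B3 -> L3 hit  d=-]

DIRTY = [2]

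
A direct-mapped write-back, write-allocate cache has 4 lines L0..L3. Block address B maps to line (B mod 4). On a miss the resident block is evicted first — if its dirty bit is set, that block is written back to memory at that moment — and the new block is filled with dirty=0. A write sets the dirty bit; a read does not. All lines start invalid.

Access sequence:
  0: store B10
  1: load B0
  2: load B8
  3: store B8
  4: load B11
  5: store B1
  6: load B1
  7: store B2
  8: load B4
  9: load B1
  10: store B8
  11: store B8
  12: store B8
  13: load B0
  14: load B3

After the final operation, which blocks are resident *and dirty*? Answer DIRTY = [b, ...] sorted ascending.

DIRTY = [1, 2]

0: W B10 → L2 miss [D]
1: R B0 → L0 miss [-]
2: R B8 → L0 miss [-]
3: W B8 → L0 hit [D]
4: R B11 → L3 miss [-]
5: W B1 → L1 miss [D]
6: R B1 → L1 hit [D]
7: W B2 → L2 miss wb→B10 [D]
8: R B4 → L0 miss wb→B8 [-]
9: R B1 → L1 hit [D]
10: W B8 → L0 miss [D]
11: W B8 → L0 hit [D]
12: W B8 → L0 hit [D]
13: R B0 → L0 miss wb→B8 [-]
14: R B3 → L3 miss [-]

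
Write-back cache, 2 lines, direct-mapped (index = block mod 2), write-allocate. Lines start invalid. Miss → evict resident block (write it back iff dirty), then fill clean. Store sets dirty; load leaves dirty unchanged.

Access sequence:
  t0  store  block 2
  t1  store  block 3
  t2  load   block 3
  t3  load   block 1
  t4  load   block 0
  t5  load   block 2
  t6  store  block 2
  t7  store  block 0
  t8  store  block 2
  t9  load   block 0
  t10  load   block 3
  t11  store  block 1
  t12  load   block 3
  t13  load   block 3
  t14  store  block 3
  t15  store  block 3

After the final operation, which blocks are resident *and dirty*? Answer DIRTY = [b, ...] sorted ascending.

0: W B2 -> L0 miss  d=D]
1: W B3 -> L1 miss  d=D]
2: R B3 -> L1 hit  d=D]
3: R B1 -> L1 miss wb->B3  d=-]
4: R B0 -> L0 miss wb->B2  d=-]
5: R B2 -> L0 miss  d=-]
6: W B2 -> L0 hit  d=D]
7: W B0 -> L0 miss wb->B2  d=D]
8: W B2 -> L0 miss wb->B0  d=D]
9: R B0 -> L0 miss wb->B2  d=-]
10: R B3 -> L1 miss  d=-]
11: W B1 -> L1 miss  d=D]
12: R B3 -> L1 miss wb->B1  d=-]
13: R B3 -> L1 hit  d=-]
14: W B3 -> L1 hit  d=D]
15: W B3 -> L1 hit  d=D]

DIRTY = [3]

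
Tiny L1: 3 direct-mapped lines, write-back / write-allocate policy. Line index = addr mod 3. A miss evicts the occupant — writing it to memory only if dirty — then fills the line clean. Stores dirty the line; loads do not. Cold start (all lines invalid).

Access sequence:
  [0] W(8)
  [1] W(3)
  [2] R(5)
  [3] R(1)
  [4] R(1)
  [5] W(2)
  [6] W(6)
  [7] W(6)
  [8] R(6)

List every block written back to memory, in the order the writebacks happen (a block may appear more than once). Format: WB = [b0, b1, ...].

WB = [8, 3]

  0 | W B8 → L2 miss [D]
  1 | W B3 → L0 miss [D]
  2 | R B5 → L2 miss wb→B8 [-]
  3 | R B1 → L1 miss [-]
  4 | R B1 → L1 hit [-]
  5 | W B2 → L2 miss [D]
  6 | W B6 → L0 miss wb→B3 [D]
  7 | W B6 → L0 hit [D]
  8 | R B6 → L0 hit [D]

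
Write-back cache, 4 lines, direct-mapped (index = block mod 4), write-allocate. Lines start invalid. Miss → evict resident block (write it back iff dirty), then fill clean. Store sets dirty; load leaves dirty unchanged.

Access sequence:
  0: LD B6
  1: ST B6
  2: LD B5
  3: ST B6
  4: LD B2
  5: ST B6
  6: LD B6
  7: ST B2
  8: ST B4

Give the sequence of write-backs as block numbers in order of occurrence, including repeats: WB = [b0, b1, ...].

0: R B6 → L2 miss [-]
1: W B6 → L2 hit [D]
2: R B5 → L1 miss [-]
3: W B6 → L2 hit [D]
4: R B2 → L2 miss wb→B6 [-]
5: W B6 → L2 miss [D]
6: R B6 → L2 hit [D]
7: W B2 → L2 miss wb→B6 [D]
8: W B4 → L0 miss [D]

WB = [6, 6]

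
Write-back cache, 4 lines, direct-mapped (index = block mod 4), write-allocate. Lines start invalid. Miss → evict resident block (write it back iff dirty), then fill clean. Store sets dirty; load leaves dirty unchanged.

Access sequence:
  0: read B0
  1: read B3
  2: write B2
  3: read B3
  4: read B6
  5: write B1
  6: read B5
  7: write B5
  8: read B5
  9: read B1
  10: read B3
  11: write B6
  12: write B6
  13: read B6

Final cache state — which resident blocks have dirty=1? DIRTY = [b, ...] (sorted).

DIRTY = [6]

  0 | R B0 → L0 miss [-]
  1 | R B3 → L3 miss [-]
  2 | W B2 → L2 miss [D]
  3 | R B3 → L3 hit [-]
  4 | R B6 → L2 miss wb→B2 [-]
  5 | W B1 → L1 miss [D]
  6 | R B5 → L1 miss wb→B1 [-]
  7 | W B5 → L1 hit [D]
  8 | R B5 → L1 hit [D]
  9 | R B1 → L1 miss wb→B5 [-]
  10 | R B3 → L3 hit [-]
  11 | W B6 → L2 hit [D]
  12 | W B6 → L2 hit [D]
  13 | R B6 → L2 hit [D]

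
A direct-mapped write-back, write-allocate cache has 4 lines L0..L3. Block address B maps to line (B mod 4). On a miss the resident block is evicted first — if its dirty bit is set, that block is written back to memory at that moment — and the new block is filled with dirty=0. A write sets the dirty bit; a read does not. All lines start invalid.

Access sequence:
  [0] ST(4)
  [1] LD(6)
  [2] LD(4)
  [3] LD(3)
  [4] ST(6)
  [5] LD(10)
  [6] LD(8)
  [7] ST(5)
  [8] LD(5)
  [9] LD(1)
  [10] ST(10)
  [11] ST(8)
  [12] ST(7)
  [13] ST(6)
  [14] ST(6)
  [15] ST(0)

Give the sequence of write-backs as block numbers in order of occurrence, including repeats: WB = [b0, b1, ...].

  0 | W B4 → L0 miss [D]
  1 | R B6 → L2 miss [-]
  2 | R B4 → L0 hit [D]
  3 | R B3 → L3 miss [-]
  4 | W B6 → L2 hit [D]
  5 | R B10 → L2 miss wb→B6 [-]
  6 | R B8 → L0 miss wb→B4 [-]
  7 | W B5 → L1 miss [D]
  8 | R B5 → L1 hit [D]
  9 | R B1 → L1 miss wb→B5 [-]
  10 | W B10 → L2 hit [D]
  11 | W B8 → L0 hit [D]
  12 | W B7 → L3 miss [D]
  13 | W B6 → L2 miss wb→B10 [D]
  14 | W B6 → L2 hit [D]
  15 | W B0 → L0 miss wb→B8 [D]

WB = [6, 4, 5, 10, 8]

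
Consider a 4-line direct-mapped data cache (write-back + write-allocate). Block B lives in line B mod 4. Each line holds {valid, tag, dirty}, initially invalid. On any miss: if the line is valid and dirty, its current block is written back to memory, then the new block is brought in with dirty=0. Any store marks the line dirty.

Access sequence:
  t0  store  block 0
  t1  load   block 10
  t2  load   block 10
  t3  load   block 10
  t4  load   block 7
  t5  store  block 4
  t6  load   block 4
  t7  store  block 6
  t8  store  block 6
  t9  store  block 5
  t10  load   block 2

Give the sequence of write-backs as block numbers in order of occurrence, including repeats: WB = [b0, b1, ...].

WB = [0, 6]

  0 | W B0 → L0 miss [D]
  1 | R B10 → L2 miss [-]
  2 | R B10 → L2 hit [-]
  3 | R B10 → L2 hit [-]
  4 | R B7 → L3 miss [-]
  5 | W B4 → L0 miss wb→B0 [D]
  6 | R B4 → L0 hit [D]
  7 | W B6 → L2 miss [D]
  8 | W B6 → L2 hit [D]
  9 | W B5 → L1 miss [D]
  10 | R B2 → L2 miss wb→B6 [-]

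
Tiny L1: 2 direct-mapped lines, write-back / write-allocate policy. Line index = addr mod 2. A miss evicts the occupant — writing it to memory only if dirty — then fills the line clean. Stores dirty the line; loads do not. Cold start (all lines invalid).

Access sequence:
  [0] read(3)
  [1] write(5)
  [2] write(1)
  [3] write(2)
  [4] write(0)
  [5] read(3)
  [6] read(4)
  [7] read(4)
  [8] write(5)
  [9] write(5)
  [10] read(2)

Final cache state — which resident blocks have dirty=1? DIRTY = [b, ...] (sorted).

DIRTY = [5]

  0 | R B3 → L1 miss [-]
  1 | W B5 → L1 miss [D]
  2 | W B1 → L1 miss wb→B5 [D]
  3 | W B2 → L0 miss [D]
  4 | W B0 → L0 miss wb→B2 [D]
  5 | R B3 → L1 miss wb→B1 [-]
  6 | R B4 → L0 miss wb→B0 [-]
  7 | R B4 → L0 hit [-]
  8 | W B5 → L1 miss [D]
  9 | W B5 → L1 hit [D]
  10 | R B2 → L0 miss [-]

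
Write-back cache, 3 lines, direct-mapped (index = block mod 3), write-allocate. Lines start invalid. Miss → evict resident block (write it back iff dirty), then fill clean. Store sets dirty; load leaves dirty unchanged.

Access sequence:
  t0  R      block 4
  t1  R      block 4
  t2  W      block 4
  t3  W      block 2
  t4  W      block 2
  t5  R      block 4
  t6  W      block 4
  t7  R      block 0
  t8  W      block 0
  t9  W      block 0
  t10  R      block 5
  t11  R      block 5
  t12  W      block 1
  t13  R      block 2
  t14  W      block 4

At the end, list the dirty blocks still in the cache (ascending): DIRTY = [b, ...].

DIRTY = [0, 4]

0: R B4 -> L1 miss  d=-]
1: R B4 -> L1 hit  d=-]
2: W B4 -> L1 hit  d=D]
3: W B2 -> L2 miss  d=D]
4: W B2 -> L2 hit  d=D]
5: R B4 -> L1 hit  d=D]
6: W B4 -> L1 hit  d=D]
7: R B0 -> L0 miss  d=-]
8: W B0 -> L0 hit  d=D]
9: W B0 -> L0 hit  d=D]
10: R B5 -> L2 miss wb->B2  d=-]
11: R B5 -> L2 hit  d=-]
12: W B1 -> L1 miss wb->B4  d=D]
13: R B2 -> L2 miss  d=-]
14: W B4 -> L1 miss wb->B1  d=D]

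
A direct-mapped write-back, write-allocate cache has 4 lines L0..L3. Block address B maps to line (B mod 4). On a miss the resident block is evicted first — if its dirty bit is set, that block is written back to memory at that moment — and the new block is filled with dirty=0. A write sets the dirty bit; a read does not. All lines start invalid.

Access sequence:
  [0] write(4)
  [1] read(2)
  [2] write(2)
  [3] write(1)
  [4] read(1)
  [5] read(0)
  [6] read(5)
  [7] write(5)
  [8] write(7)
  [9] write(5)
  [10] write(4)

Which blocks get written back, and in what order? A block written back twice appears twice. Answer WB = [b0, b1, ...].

  0 | W B4 → L0 miss [D]
  1 | R B2 → L2 miss [-]
  2 | W B2 → L2 hit [D]
  3 | W B1 → L1 miss [D]
  4 | R B1 → L1 hit [D]
  5 | R B0 → L0 miss wb→B4 [-]
  6 | R B5 → L1 miss wb→B1 [-]
  7 | W B5 → L1 hit [D]
  8 | W B7 → L3 miss [D]
  9 | W B5 → L1 hit [D]
  10 | W B4 → L0 miss [D]

WB = [4, 1]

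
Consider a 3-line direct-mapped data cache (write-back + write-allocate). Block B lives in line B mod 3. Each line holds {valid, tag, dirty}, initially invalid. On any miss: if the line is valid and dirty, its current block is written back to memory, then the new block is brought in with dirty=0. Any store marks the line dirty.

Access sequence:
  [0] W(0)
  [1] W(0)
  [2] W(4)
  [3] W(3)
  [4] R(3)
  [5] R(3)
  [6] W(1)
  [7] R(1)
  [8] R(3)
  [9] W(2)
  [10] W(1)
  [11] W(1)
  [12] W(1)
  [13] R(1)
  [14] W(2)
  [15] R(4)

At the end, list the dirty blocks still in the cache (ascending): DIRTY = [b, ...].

DIRTY = [2, 3]

0: W B0 -> L0 miss  d=D]
1: W B0 -> L0 hit  d=D]
2: W B4 -> L1 miss  d=D]
3: W B3 -> L0 miss wb->B0  d=D]
4: R B3 -> L0 hit  d=D]
5: R B3 -> L0 hit  d=D]
6: W B1 -> L1 miss wb->B4  d=D]
7: R B1 -> L1 hit  d=D]
8: R B3 -> L0 hit  d=D]
9: W B2 -> L2 miss  d=D]
10: W B1 -> L1 hit  d=D]
11: W B1 -> L1 hit  d=D]
12: W B1 -> L1 hit  d=D]
13: R B1 -> L1 hit  d=D]
14: W B2 -> L2 hit  d=D]
15: R B4 -> L1 miss wb->B1  d=-]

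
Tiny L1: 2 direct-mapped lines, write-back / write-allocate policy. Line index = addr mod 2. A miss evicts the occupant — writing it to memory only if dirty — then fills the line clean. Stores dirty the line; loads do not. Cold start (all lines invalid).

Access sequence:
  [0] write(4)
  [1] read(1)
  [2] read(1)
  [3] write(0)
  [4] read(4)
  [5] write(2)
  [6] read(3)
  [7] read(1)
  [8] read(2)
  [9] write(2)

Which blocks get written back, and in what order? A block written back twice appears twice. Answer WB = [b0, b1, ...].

WB = [4, 0]

  0 | W B4 → L0 miss [D]
  1 | R B1 → L1 miss [-]
  2 | R B1 → L1 hit [-]
  3 | W B0 → L0 miss wb→B4 [D]
  4 | R B4 → L0 miss wb→B0 [-]
  5 | W B2 → L0 miss [D]
  6 | R B3 → L1 miss [-]
  7 | R B1 → L1 miss [-]
  8 | R B2 → L0 hit [D]
  9 | W B2 → L0 hit [D]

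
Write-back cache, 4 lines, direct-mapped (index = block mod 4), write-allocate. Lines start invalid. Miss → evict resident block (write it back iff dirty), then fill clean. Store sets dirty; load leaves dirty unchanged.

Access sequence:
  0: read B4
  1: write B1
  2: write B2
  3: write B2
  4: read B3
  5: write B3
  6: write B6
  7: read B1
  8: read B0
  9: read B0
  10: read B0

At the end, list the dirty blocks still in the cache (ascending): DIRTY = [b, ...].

DIRTY = [1, 3, 6]

  0 | R B4 → L0 miss [-]
  1 | W B1 → L1 miss [D]
  2 | W B2 → L2 miss [D]
  3 | W B2 → L2 hit [D]
  4 | R B3 → L3 miss [-]
  5 | W B3 → L3 hit [D]
  6 | W B6 → L2 miss wb→B2 [D]
  7 | R B1 → L1 hit [D]
  8 | R B0 → L0 miss [-]
  9 | R B0 → L0 hit [-]
  10 | R B0 → L0 hit [-]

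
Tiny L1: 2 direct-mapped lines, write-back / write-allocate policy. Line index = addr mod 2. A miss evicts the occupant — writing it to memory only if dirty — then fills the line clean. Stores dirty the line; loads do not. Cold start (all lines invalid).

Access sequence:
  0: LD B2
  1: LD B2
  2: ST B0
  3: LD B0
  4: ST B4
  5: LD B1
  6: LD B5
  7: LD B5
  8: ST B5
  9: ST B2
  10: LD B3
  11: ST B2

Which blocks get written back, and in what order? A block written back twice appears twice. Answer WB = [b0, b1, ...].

WB = [0, 4, 5]

0: R B2 → L0 miss [-]
1: R B2 → L0 hit [-]
2: W B0 → L0 miss [D]
3: R B0 → L0 hit [D]
4: W B4 → L0 miss wb→B0 [D]
5: R B1 → L1 miss [-]
6: R B5 → L1 miss [-]
7: R B5 → L1 hit [-]
8: W B5 → L1 hit [D]
9: W B2 → L0 miss wb→B4 [D]
10: R B3 → L1 miss wb→B5 [-]
11: W B2 → L0 hit [D]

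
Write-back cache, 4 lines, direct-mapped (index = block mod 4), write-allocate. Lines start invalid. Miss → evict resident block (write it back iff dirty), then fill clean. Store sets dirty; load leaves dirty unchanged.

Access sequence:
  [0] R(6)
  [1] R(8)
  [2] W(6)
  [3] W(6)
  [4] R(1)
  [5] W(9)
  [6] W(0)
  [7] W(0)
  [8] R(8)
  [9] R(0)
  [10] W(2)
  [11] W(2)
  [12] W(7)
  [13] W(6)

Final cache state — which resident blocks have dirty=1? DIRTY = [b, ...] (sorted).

DIRTY = [6, 7, 9]

  0 | R B6 → L2 miss [-]
  1 | R B8 → L0 miss [-]
  2 | W B6 → L2 hit [D]
  3 | W B6 → L2 hit [D]
  4 | R B1 → L1 miss [-]
  5 | W B9 → L1 miss [D]
  6 | W B0 → L0 miss [D]
  7 | W B0 → L0 hit [D]
  8 | R B8 → L0 miss wb→B0 [-]
  9 | R B0 → L0 miss [-]
  10 | W B2 → L2 miss wb→B6 [D]
  11 | W B2 → L2 hit [D]
  12 | W B7 → L3 miss [D]
  13 | W B6 → L2 miss wb→B2 [D]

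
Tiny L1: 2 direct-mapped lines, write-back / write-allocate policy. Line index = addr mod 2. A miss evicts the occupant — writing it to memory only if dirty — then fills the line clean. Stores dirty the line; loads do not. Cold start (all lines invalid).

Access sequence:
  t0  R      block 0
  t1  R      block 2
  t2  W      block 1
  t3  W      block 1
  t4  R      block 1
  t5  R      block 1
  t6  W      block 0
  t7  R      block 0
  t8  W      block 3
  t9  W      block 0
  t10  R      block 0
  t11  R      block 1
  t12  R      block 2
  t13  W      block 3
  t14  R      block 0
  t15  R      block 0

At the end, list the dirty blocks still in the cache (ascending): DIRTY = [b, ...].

0: R B0 → L0 miss [-]
1: R B2 → L0 miss [-]
2: W B1 → L1 miss [D]
3: W B1 → L1 hit [D]
4: R B1 → L1 hit [D]
5: R B1 → L1 hit [D]
6: W B0 → L0 miss [D]
7: R B0 → L0 hit [D]
8: W B3 → L1 miss wb→B1 [D]
9: W B0 → L0 hit [D]
10: R B0 → L0 hit [D]
11: R B1 → L1 miss wb→B3 [-]
12: R B2 → L0 miss wb→B0 [-]
13: W B3 → L1 miss [D]
14: R B0 → L0 miss [-]
15: R B0 → L0 hit [-]

DIRTY = [3]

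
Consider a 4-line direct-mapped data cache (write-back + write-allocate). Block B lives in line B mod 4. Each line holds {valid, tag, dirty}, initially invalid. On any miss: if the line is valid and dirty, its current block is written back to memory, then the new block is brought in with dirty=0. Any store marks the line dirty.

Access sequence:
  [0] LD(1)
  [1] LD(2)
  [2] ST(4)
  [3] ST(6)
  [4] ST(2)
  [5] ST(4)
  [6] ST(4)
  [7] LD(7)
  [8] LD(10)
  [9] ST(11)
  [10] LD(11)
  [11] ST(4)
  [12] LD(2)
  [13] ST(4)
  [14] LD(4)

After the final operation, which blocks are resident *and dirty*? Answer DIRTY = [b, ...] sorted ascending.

DIRTY = [4, 11]

0: R B1 → L1 miss [-]
1: R B2 → L2 miss [-]
2: W B4 → L0 miss [D]
3: W B6 → L2 miss [D]
4: W B2 → L2 miss wb→B6 [D]
5: W B4 → L0 hit [D]
6: W B4 → L0 hit [D]
7: R B7 → L3 miss [-]
8: R B10 → L2 miss wb→B2 [-]
9: W B11 → L3 miss [D]
10: R B11 → L3 hit [D]
11: W B4 → L0 hit [D]
12: R B2 → L2 miss [-]
13: W B4 → L0 hit [D]
14: R B4 → L0 hit [D]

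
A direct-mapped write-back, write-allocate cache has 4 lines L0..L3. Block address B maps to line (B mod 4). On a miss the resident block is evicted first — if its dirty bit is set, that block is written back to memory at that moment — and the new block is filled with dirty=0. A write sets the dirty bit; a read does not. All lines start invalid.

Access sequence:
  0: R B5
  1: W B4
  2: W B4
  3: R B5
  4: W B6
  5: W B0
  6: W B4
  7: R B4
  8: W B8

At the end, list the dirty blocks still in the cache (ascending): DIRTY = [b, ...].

  0 | R B5 → L1 miss [-]
  1 | W B4 → L0 miss [D]
  2 | W B4 → L0 hit [D]
  3 | R B5 → L1 hit [-]
  4 | W B6 → L2 miss [D]
  5 | W B0 → L0 miss wb→B4 [D]
  6 | W B4 → L0 miss wb→B0 [D]
  7 | R B4 → L0 hit [D]
  8 | W B8 → L0 miss wb→B4 [D]

DIRTY = [6, 8]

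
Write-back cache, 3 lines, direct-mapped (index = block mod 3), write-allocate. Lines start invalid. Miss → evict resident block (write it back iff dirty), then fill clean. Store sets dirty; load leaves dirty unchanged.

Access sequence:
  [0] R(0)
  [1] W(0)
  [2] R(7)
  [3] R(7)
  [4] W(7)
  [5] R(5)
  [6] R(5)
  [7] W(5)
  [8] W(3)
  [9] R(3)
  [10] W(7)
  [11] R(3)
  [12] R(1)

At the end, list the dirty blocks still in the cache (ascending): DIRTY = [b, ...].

  0 | R B0 → L0 miss [-]
  1 | W B0 → L0 hit [D]
  2 | R B7 → L1 miss [-]
  3 | R B7 → L1 hit [-]
  4 | W B7 → L1 hit [D]
  5 | R B5 → L2 miss [-]
  6 | R B5 → L2 hit [-]
  7 | W B5 → L2 hit [D]
  8 | W B3 → L0 miss wb→B0 [D]
  9 | R B3 → L0 hit [D]
  10 | W B7 → L1 hit [D]
  11 | R B3 → L0 hit [D]
  12 | R B1 → L1 miss wb→B7 [-]

DIRTY = [3, 5]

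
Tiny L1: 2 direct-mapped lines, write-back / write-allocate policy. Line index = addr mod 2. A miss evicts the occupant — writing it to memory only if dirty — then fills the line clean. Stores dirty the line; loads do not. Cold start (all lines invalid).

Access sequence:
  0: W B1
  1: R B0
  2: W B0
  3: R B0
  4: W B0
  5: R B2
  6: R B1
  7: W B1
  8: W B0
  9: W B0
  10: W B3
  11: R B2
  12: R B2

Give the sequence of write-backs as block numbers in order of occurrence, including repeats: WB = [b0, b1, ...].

  0 | W B1 → L1 miss [D]
  1 | R B0 → L0 miss [-]
  2 | W B0 → L0 hit [D]
  3 | R B0 → L0 hit [D]
  4 | W B0 → L0 hit [D]
  5 | R B2 → L0 miss wb→B0 [-]
  6 | R B1 → L1 hit [D]
  7 | W B1 → L1 hit [D]
  8 | W B0 → L0 miss [D]
  9 | W B0 → L0 hit [D]
  10 | W B3 → L1 miss wb→B1 [D]
  11 | R B2 → L0 miss wb→B0 [-]
  12 | R B2 → L0 hit [-]

WB = [0, 1, 0]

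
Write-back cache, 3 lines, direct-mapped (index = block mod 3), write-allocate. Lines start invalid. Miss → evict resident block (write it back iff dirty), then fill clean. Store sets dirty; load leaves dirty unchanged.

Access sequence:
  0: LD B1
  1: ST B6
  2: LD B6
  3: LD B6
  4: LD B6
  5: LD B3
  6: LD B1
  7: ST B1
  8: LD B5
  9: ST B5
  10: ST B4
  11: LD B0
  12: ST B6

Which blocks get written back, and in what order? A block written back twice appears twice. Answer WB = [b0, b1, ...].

  0 | R B1 → L1 miss [-]
  1 | W B6 → L0 miss [D]
  2 | R B6 → L0 hit [D]
  3 | R B6 → L0 hit [D]
  4 | R B6 → L0 hit [D]
  5 | R B3 → L0 miss wb→B6 [-]
  6 | R B1 → L1 hit [-]
  7 | W B1 → L1 hit [D]
  8 | R B5 → L2 miss [-]
  9 | W B5 → L2 hit [D]
  10 | W B4 → L1 miss wb→B1 [D]
  11 | R B0 → L0 miss [-]
  12 | W B6 → L0 miss [D]

WB = [6, 1]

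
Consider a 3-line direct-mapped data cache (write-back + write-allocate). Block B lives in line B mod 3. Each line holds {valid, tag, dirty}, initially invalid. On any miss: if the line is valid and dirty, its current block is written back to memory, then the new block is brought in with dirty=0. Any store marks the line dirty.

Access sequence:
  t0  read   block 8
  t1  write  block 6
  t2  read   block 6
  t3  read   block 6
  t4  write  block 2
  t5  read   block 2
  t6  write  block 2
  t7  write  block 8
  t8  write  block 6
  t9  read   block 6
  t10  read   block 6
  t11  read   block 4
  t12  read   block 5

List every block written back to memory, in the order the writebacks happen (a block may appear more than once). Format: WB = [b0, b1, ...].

0: R B8 → L2 miss [-]
1: W B6 → L0 miss [D]
2: R B6 → L0 hit [D]
3: R B6 → L0 hit [D]
4: W B2 → L2 miss [D]
5: R B2 → L2 hit [D]
6: W B2 → L2 hit [D]
7: W B8 → L2 miss wb→B2 [D]
8: W B6 → L0 hit [D]
9: R B6 → L0 hit [D]
10: R B6 → L0 hit [D]
11: R B4 → L1 miss [-]
12: R B5 → L2 miss wb→B8 [-]

WB = [2, 8]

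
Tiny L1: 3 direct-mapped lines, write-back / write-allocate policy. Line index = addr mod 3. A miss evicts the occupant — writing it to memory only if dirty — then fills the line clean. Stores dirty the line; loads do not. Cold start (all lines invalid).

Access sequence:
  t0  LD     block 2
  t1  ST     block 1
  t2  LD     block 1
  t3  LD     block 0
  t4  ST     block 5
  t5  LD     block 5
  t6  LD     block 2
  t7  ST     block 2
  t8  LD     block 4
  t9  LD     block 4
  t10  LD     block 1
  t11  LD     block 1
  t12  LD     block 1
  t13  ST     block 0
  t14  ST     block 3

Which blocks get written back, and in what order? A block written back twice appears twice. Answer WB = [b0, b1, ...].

  0 | R B2 → L2 miss [-]
  1 | W B1 → L1 miss [D]
  2 | R B1 → L1 hit [D]
  3 | R B0 → L0 miss [-]
  4 | W B5 → L2 miss [D]
  5 | R B5 → L2 hit [D]
  6 | R B2 → L2 miss wb→B5 [-]
  7 | W B2 → L2 hit [D]
  8 | R B4 → L1 miss wb→B1 [-]
  9 | R B4 → L1 hit [-]
  10 | R B1 → L1 miss [-]
  11 | R B1 → L1 hit [-]
  12 | R B1 → L1 hit [-]
  13 | W B0 → L0 hit [D]
  14 | W B3 → L0 miss wb→B0 [D]

WB = [5, 1, 0]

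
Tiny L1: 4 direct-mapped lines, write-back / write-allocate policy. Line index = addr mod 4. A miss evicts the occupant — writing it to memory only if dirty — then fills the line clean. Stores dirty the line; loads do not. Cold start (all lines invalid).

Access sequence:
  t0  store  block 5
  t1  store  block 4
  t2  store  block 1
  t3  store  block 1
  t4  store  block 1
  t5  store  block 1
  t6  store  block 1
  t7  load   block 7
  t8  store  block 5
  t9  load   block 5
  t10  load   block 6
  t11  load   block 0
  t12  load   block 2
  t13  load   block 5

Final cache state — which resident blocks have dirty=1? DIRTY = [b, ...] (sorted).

DIRTY = [5]

  0 | W B5 → L1 miss [D]
  1 | W B4 → L0 miss [D]
  2 | W B1 → L1 miss wb→B5 [D]
  3 | W B1 → L1 hit [D]
  4 | W B1 → L1 hit [D]
  5 | W B1 → L1 hit [D]
  6 | W B1 → L1 hit [D]
  7 | R B7 → L3 miss [-]
  8 | W B5 → L1 miss wb→B1 [D]
  9 | R B5 → L1 hit [D]
  10 | R B6 → L2 miss [-]
  11 | R B0 → L0 miss wb→B4 [-]
  12 | R B2 → L2 miss [-]
  13 | R B5 → L1 hit [D]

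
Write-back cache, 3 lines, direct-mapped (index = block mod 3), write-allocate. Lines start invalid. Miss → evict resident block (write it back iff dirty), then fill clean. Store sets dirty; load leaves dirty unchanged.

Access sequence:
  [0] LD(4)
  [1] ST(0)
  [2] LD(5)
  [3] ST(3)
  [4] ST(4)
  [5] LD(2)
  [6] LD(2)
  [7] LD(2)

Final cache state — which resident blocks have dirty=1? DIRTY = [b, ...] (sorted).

DIRTY = [3, 4]

0: R B4 → L1 miss [-]
1: W B0 → L0 miss [D]
2: R B5 → L2 miss [-]
3: W B3 → L0 miss wb→B0 [D]
4: W B4 → L1 hit [D]
5: R B2 → L2 miss [-]
6: R B2 → L2 hit [-]
7: R B2 → L2 hit [-]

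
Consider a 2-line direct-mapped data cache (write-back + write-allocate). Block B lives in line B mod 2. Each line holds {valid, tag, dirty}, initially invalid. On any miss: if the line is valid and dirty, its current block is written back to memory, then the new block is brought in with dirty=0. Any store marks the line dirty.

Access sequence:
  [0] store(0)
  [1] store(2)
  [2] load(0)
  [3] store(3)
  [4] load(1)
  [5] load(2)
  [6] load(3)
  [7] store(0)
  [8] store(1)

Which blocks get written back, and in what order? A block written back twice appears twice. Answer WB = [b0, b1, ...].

0: W B0 → L0 miss [D]
1: W B2 → L0 miss wb→B0 [D]
2: R B0 → L0 miss wb→B2 [-]
3: W B3 → L1 miss [D]
4: R B1 → L1 miss wb→B3 [-]
5: R B2 → L0 miss [-]
6: R B3 → L1 miss [-]
7: W B0 → L0 miss [D]
8: W B1 → L1 miss [D]

WB = [0, 2, 3]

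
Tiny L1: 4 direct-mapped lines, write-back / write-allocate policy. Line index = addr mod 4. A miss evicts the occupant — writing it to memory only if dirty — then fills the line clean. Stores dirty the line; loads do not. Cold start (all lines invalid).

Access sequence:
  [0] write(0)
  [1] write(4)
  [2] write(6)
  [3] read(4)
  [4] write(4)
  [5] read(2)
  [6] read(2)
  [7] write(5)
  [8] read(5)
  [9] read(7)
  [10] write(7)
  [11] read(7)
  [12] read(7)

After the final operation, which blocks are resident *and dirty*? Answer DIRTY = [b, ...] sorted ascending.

  0 | W B0 → L0 miss [D]
  1 | W B4 → L0 miss wb→B0 [D]
  2 | W B6 → L2 miss [D]
  3 | R B4 → L0 hit [D]
  4 | W B4 → L0 hit [D]
  5 | R B2 → L2 miss wb→B6 [-]
  6 | R B2 → L2 hit [-]
  7 | W B5 → L1 miss [D]
  8 | R B5 → L1 hit [D]
  9 | R B7 → L3 miss [-]
  10 | W B7 → L3 hit [D]
  11 | R B7 → L3 hit [D]
  12 | R B7 → L3 hit [D]

DIRTY = [4, 5, 7]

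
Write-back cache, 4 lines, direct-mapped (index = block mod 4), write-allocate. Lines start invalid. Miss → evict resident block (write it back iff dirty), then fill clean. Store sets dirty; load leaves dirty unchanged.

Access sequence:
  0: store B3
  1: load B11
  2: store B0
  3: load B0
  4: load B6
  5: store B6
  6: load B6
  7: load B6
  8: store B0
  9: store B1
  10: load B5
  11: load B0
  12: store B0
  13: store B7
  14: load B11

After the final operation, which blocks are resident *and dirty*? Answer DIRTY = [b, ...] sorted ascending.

DIRTY = [0, 6]

  0 | W B3 → L3 miss [D]
  1 | R B11 → L3 miss wb→B3 [-]
  2 | W B0 → L0 miss [D]
  3 | R B0 → L0 hit [D]
  4 | R B6 → L2 miss [-]
  5 | W B6 → L2 hit [D]
  6 | R B6 → L2 hit [D]
  7 | R B6 → L2 hit [D]
  8 | W B0 → L0 hit [D]
  9 | W B1 → L1 miss [D]
  10 | R B5 → L1 miss wb→B1 [-]
  11 | R B0 → L0 hit [D]
  12 | W B0 → L0 hit [D]
  13 | W B7 → L3 miss [D]
  14 | R B11 → L3 miss wb→B7 [-]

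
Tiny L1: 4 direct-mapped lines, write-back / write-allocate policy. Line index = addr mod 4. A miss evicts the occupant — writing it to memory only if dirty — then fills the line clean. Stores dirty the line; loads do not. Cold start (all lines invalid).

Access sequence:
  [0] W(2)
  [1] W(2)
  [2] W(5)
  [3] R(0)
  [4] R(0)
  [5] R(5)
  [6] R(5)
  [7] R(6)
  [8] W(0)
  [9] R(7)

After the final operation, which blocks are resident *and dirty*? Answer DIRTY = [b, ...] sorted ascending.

  0 | W B2 → L2 miss [D]
  1 | W B2 → L2 hit [D]
  2 | W B5 → L1 miss [D]
  3 | R B0 → L0 miss [-]
  4 | R B0 → L0 hit [-]
  5 | R B5 → L1 hit [D]
  6 | R B5 → L1 hit [D]
  7 | R B6 → L2 miss wb→B2 [-]
  8 | W B0 → L0 hit [D]
  9 | R B7 → L3 miss [-]

DIRTY = [0, 5]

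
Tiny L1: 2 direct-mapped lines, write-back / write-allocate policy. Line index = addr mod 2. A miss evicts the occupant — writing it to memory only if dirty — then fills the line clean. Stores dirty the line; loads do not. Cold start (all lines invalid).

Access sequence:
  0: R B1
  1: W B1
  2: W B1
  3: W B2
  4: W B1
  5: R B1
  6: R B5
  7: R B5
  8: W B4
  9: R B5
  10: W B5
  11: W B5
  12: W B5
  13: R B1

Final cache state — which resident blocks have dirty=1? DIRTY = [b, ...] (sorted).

DIRTY = [4]

0: R B1 -> L1 miss  d=-]
1: W B1 -> L1 hit  d=D]
2: W B1 -> L1 hit  d=D]
3: W B2 -> L0 miss  d=D]
4: W B1 -> L1 hit  d=D]
5: R B1 -> L1 hit  d=D]
6: R B5 -> L1 miss wb->B1  d=-]
7: R B5 -> L1 hit  d=-]
8: W B4 -> L0 miss wb->B2  d=D]
9: R B5 -> L1 hit  d=-]
10: W B5 -> L1 hit  d=D]
11: W B5 -> L1 hit  d=D]
12: W B5 -> L1 hit  d=D]
13: R B1 -> L1 miss wb->B5  d=-]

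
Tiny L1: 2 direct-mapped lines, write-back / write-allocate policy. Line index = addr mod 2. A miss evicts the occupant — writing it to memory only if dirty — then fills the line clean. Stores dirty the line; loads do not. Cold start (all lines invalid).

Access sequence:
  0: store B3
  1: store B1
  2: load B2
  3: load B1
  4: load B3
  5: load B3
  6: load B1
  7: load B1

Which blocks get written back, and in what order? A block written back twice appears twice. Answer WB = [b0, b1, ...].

WB = [3, 1]

  0 | W B3 → L1 miss [D]
  1 | W B1 → L1 miss wb→B3 [D]
  2 | R B2 → L0 miss [-]
  3 | R B1 → L1 hit [D]
  4 | R B3 → L1 miss wb→B1 [-]
  5 | R B3 → L1 hit [-]
  6 | R B1 → L1 miss [-]
  7 | R B1 → L1 hit [-]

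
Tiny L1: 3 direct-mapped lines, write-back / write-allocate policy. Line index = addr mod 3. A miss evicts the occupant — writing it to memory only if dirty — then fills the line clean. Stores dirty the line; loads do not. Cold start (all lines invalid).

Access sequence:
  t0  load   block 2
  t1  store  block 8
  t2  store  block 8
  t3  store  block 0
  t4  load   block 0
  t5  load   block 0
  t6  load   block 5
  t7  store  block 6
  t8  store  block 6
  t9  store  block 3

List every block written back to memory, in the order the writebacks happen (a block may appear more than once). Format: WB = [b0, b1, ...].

0: R B2 -> L2 miss  d=-]
1: W B8 -> L2 miss  d=D]
2: W B8 -> L2 hit  d=D]
3: W B0 -> L0 miss  d=D]
4: R B0 -> L0 hit  d=D]
5: R B0 -> L0 hit  d=D]
6: R B5 -> L2 miss wb->B8  d=-]
7: W B6 -> L0 miss wb->B0  d=D]
8: W B6 -> L0 hit  d=D]
9: W B3 -> L0 miss wb->B6  d=D]

WB = [8, 0, 6]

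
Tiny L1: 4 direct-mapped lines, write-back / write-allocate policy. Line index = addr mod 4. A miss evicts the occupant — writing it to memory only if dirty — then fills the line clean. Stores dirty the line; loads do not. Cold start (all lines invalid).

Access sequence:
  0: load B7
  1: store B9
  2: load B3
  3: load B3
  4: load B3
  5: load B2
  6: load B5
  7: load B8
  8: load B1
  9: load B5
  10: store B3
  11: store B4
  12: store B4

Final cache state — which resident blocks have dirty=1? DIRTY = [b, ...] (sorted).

DIRTY = [3, 4]

  0 | R B7 → L3 miss [-]
  1 | W B9 → L1 miss [D]
  2 | R B3 → L3 miss [-]
  3 | R B3 → L3 hit [-]
  4 | R B3 → L3 hit [-]
  5 | R B2 → L2 miss [-]
  6 | R B5 → L1 miss wb→B9 [-]
  7 | R B8 → L0 miss [-]
  8 | R B1 → L1 miss [-]
  9 | R B5 → L1 miss [-]
  10 | W B3 → L3 hit [D]
  11 | W B4 → L0 miss [D]
  12 | W B4 → L0 hit [D]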